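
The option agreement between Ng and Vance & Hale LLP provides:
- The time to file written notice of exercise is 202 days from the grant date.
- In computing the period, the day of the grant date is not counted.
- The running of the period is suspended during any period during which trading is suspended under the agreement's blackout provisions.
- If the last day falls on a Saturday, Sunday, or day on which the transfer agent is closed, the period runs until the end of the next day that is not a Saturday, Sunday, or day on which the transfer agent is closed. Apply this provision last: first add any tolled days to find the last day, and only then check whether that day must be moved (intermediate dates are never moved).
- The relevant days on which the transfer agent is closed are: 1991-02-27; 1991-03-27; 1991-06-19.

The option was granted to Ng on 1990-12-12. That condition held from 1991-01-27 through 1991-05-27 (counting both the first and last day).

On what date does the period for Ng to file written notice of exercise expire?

202 days after 1990-12-12 is July 2, 1991.
From January 27, 1991 through May 27, 1991 inclusive is 121 days; tolling adds 121 days: July 2, 1991 + 121 days = October 31, 1991.
October 31, 1991 is a Thursday and not a day on which the transfer agent is closed, so no extension applies.

October 31, 1991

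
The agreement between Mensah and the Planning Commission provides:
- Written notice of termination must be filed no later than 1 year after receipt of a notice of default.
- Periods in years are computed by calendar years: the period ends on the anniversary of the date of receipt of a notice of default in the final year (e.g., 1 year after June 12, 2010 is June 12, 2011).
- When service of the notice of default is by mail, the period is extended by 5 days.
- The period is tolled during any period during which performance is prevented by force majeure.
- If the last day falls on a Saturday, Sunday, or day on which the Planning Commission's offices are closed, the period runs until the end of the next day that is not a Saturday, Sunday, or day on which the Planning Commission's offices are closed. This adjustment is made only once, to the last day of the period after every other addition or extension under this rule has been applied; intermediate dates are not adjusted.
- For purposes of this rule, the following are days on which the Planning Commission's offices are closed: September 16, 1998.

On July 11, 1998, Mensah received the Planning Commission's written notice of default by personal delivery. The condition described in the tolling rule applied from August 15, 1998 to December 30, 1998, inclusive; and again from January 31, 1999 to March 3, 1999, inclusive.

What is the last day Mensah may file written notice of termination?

December 28, 1999

1 year after July 11, 1998 is July 11, 1999.
Service was not by mail, so no mail extension applies.
From August 15, 1998 through December 30, 1998 inclusive is 138 days; tolling adds 138 days: July 11, 1999 + 138 days = November 26, 1999.
From January 31, 1999 through March 3, 1999 inclusive is 32 days; tolling adds 32 days: November 26, 1999 + 32 days = December 28, 1999.
December 28, 1999 is a Tuesday and not a day on which the Planning Commission's offices are closed, so no extension applies.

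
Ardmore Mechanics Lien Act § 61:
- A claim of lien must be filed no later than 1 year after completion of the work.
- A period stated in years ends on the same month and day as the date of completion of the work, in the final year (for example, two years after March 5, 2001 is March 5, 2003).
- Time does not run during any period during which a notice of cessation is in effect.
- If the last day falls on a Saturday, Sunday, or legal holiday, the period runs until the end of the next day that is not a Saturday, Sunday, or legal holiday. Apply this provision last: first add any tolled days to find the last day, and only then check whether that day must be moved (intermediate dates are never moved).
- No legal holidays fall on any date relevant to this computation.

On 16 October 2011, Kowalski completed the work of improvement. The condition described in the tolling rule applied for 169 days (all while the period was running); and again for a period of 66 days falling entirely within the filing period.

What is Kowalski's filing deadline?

June 10, 2013

1 year after 16 October 2011 is October 16, 2012.
Tolling adds 169 days: October 16, 2012 + 169 days = April 3, 2013.
Tolling adds 66 days: April 3, 2013 + 66 days = June 8, 2013.
June 8, 2013 is Saturday; June 9, 2013 is Sunday. The next qualifying day is June 10, 2013.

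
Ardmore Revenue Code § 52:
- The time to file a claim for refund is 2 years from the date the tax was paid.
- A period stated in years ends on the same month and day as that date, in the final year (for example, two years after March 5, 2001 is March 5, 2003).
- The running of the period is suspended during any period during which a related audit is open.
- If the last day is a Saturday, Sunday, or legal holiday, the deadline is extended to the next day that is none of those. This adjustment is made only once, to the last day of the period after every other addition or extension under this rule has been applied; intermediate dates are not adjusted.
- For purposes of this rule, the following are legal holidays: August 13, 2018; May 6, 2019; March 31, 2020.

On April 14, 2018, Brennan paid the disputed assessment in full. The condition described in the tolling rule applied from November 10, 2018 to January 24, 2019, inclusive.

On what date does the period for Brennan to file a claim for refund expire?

June 29, 2020

2 years after April 14, 2018 is April 14, 2020.
From November 10, 2018 through January 24, 2019 inclusive is 76 days; tolling adds 76 days: April 14, 2020 + 76 days = June 29, 2020.
June 29, 2020 is a Monday and not a legal holiday, so no extension applies.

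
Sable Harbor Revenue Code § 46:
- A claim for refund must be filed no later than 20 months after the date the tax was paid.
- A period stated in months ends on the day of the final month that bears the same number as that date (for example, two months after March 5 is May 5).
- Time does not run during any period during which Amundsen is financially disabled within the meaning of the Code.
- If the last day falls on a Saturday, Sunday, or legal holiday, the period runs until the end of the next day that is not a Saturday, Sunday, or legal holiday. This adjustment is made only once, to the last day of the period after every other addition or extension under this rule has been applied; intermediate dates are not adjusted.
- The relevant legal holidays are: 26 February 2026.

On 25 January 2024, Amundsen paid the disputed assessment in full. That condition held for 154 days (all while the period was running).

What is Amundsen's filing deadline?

20 months after 25 January 2024 is September 25, 2025.
Tolling adds 154 days: September 25, 2025 + 154 days = February 26, 2026.
February 26, 2026 is a listed holiday. The next qualifying day is February 27, 2026.

February 27, 2026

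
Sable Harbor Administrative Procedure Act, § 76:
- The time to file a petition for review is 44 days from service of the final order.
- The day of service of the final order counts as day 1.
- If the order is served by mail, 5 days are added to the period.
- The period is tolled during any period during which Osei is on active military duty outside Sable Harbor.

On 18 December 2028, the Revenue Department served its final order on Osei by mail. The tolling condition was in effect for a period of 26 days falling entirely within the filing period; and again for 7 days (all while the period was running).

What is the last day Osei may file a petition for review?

March 9, 2029

Counting 18 December 2028 as day 1, day 44 is January 30, 2029.
Service was by mail, adding 5 days: January 30, 2029 + 5 days = February 4, 2029.
Tolling adds 26 days: February 4, 2029 + 26 days = March 2, 2029.
Tolling adds 7 days: March 2, 2029 + 7 days = March 9, 2029.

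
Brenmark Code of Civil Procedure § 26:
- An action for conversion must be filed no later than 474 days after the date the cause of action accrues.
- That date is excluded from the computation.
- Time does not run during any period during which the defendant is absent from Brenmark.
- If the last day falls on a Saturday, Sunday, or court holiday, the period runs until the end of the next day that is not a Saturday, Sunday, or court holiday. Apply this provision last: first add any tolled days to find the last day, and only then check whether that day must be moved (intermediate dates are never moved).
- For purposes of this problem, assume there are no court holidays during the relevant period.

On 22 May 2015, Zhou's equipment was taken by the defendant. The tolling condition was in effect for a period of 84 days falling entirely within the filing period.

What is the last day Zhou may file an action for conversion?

474 days after 22 May 2015 is September 7, 2016.
Tolling adds 84 days: September 7, 2016 + 84 days = November 30, 2016.
November 30, 2016 is a Wednesday and not a court holiday, so no extension applies.

November 30, 2016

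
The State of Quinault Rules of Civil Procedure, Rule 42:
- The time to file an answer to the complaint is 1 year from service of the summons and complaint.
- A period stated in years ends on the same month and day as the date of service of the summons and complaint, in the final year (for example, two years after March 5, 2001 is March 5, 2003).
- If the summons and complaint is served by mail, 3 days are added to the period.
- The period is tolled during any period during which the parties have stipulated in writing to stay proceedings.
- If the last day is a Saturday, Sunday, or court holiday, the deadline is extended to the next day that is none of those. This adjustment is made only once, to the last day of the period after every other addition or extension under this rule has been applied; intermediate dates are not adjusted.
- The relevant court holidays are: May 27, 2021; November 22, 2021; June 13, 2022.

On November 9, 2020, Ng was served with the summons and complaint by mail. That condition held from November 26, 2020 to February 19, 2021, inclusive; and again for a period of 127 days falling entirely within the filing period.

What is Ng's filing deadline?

1 year after November 9, 2020 is November 9, 2021.
Service was by mail, adding 3 days: November 9, 2021 + 3 days = November 12, 2021.
From November 26, 2020 through February 19, 2021 inclusive is 86 days; tolling adds 86 days: November 12, 2021 + 86 days = February 6, 2022.
Tolling adds 127 days: February 6, 2022 + 127 days = June 13, 2022.
June 13, 2022 is a listed holiday. The next qualifying day is June 14, 2022.

June 14, 2022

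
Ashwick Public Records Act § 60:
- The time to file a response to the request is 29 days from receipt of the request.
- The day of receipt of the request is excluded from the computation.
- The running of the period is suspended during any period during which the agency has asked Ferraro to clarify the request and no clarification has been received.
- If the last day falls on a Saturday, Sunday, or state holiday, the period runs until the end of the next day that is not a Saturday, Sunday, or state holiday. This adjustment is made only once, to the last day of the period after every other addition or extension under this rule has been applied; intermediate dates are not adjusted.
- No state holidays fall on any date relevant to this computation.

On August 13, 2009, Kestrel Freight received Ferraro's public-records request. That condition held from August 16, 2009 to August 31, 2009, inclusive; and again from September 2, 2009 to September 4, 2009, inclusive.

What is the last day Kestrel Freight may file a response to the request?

September 30, 2009

29 days after August 13, 2009 is September 11, 2009.
From August 16, 2009 through August 31, 2009 inclusive is 16 days; tolling adds 16 days: September 11, 2009 + 16 days = September 27, 2009.
From September 2, 2009 through September 4, 2009 inclusive is 3 days; tolling adds 3 days: September 27, 2009 + 3 days = September 30, 2009.
September 30, 2009 is a Wednesday and not a state holiday, so no extension applies.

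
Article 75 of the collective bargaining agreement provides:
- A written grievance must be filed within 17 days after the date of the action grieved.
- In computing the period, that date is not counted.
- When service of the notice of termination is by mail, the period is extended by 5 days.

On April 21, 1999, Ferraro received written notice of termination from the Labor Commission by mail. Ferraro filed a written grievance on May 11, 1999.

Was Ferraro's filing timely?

Yes

17 days after April 21, 1999 is May 8, 1999.
Service was by mail, adding 5 days: May 8, 1999 + 5 days = May 13, 1999.
The deadline is May 13, 1999; the filing on May 11, 1999 is on or before that date.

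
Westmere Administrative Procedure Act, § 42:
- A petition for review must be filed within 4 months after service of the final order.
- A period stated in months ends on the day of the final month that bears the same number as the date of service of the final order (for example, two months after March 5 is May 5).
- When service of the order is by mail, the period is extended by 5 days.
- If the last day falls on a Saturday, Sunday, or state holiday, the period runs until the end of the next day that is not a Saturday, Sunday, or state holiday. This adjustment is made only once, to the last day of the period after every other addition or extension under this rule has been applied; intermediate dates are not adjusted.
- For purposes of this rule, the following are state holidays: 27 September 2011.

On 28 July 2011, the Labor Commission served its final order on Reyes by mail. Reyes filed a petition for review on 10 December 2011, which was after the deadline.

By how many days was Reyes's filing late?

4 months after 28 July 2011 is November 28, 2011.
Service was by mail, adding 5 days: November 28, 2011 + 5 days = December 3, 2011.
December 3, 2011 is Saturday; December 4, 2011 is Sunday. The next qualifying day is December 5, 2011.
The deadline is December 5, 2011; from December 5, 2011 to December 10, 2011 is 5 days.

5 days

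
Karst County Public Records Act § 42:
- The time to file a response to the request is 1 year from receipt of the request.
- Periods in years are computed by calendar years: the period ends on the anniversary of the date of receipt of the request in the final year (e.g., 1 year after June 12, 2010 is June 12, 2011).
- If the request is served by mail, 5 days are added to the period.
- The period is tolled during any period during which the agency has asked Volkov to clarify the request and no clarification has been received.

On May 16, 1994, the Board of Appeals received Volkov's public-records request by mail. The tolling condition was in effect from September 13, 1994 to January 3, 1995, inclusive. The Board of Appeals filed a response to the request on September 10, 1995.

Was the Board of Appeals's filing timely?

Yes

1 year after May 16, 1994 is May 16, 1995.
Service was by mail, adding 5 days: May 16, 1995 + 5 days = May 21, 1995.
From September 13, 1994 through January 3, 1995 inclusive is 113 days; tolling adds 113 days: May 21, 1995 + 113 days = September 11, 1995.
The deadline is September 11, 1995; the filing on September 10, 1995 is on or before that date.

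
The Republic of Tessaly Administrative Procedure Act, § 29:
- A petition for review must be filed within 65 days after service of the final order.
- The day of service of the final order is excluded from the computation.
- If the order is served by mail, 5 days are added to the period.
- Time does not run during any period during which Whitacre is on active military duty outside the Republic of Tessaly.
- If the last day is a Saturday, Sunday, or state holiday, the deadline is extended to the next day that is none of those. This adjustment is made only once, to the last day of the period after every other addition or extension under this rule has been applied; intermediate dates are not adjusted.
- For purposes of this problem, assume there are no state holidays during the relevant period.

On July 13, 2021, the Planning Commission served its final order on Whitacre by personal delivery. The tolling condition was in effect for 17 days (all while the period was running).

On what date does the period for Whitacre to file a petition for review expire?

October 4, 2021

65 days after July 13, 2021 is September 16, 2021.
Service was not by mail, so no mail extension applies.
Tolling adds 17 days: September 16, 2021 + 17 days = October 3, 2021.
October 3, 2021 is Sunday. The next qualifying day is October 4, 2021.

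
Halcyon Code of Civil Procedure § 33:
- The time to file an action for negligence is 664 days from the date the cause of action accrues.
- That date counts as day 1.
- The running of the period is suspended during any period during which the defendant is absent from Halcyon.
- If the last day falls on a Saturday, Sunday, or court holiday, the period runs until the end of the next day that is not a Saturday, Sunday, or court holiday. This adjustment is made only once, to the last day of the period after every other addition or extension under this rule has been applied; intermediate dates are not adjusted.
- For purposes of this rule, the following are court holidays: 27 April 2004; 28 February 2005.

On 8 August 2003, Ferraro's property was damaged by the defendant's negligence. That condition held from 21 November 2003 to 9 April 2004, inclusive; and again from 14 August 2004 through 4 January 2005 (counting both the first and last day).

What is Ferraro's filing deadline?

March 13, 2006

Counting 8 August 2003 as day 1, day 664 is June 1, 2005.
From November 21, 2003 through April 9, 2004 inclusive is 141 days; tolling adds 141 days: June 1, 2005 + 141 days = October 20, 2005.
From August 14, 2004 through January 4, 2005 inclusive is 144 days; tolling adds 144 days: October 20, 2005 + 144 days = March 13, 2006.
March 13, 2006 is a Monday and not a court holiday, so no extension applies.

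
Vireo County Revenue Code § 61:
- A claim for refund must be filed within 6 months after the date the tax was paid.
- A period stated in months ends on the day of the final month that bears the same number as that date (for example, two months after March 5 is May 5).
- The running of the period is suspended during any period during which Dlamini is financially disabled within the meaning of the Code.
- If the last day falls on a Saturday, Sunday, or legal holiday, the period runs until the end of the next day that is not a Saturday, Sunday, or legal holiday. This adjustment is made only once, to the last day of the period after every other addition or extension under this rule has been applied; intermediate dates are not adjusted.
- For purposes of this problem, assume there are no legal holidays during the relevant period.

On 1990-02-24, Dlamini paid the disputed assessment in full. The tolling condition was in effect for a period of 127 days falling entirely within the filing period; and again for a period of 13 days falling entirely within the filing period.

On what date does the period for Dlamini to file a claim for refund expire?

6 months after 1990-02-24 is August 24, 1990.
Tolling adds 127 days: August 24, 1990 + 127 days = December 29, 1990.
Tolling adds 13 days: December 29, 1990 + 13 days = January 11, 1991.
January 11, 1991 is a Friday and not a legal holiday, so no extension applies.

January 11, 1991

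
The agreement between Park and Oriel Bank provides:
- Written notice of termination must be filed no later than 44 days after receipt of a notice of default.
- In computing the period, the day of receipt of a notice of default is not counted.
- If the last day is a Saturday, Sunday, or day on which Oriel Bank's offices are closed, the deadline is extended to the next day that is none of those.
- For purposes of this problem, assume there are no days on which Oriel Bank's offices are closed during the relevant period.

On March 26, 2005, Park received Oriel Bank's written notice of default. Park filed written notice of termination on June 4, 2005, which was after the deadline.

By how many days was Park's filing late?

44 days after March 26, 2005 is May 9, 2005.
May 9, 2005 is a Monday and not a day on which Oriel Bank's offices are closed, so no extension applies.
The deadline is May 9, 2005; from May 9, 2005 to June 4, 2005 is 26 days.

26 days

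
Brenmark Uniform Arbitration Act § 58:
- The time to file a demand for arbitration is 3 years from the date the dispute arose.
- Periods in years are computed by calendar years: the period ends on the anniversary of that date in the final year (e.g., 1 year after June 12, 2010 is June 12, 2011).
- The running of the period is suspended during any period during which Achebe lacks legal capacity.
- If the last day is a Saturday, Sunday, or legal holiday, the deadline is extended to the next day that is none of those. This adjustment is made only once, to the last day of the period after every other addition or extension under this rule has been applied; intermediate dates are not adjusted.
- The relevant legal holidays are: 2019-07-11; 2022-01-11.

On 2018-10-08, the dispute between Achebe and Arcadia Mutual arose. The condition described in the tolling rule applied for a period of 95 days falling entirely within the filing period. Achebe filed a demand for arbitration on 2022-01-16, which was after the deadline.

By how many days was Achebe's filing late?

3 years after 2018-10-08 is October 8, 2021.
Tolling adds 95 days: October 8, 2021 + 95 days = January 11, 2022.
January 11, 2022 is a listed holiday. The next qualifying day is January 12, 2022.
The deadline is January 12, 2022; from January 12, 2022 to January 16, 2022 is 4 days.

4 days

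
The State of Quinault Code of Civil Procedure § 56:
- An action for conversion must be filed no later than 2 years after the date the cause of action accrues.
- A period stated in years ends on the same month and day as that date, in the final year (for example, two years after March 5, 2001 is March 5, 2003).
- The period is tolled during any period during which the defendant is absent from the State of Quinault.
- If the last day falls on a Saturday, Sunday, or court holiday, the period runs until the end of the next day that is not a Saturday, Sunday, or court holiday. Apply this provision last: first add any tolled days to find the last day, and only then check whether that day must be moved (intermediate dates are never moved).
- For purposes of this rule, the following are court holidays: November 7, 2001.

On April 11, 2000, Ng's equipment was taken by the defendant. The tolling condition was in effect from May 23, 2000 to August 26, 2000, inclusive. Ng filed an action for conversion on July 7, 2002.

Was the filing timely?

Yes

2 years after April 11, 2000 is April 11, 2002.
From May 23, 2000 through August 26, 2000 inclusive is 96 days; tolling adds 96 days: April 11, 2002 + 96 days = July 16, 2002.
July 16, 2002 is a Tuesday and not a court holiday, so no extension applies.
The deadline is July 16, 2002; the filing on July 7, 2002 is on or before that date.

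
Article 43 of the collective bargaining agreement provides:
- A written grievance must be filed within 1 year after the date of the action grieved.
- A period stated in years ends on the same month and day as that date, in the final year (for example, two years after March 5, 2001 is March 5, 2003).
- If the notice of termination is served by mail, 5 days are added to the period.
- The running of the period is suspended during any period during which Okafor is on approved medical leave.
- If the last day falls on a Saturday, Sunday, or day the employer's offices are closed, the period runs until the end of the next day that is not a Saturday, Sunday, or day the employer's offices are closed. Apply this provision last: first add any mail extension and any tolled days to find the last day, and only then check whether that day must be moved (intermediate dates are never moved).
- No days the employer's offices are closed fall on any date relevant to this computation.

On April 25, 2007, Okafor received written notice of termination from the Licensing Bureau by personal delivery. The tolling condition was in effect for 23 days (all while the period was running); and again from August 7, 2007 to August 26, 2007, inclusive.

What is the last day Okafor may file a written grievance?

June 9, 2008

1 year after April 25, 2007 is April 25, 2008.
Service was not by mail, so no mail extension applies.
Tolling adds 23 days: April 25, 2008 + 23 days = May 18, 2008.
From August 7, 2007 through August 26, 2007 inclusive is 20 days; tolling adds 20 days: May 18, 2008 + 20 days = June 7, 2008.
June 7, 2008 is Saturday; June 8, 2008 is Sunday. The next qualifying day is June 9, 2008.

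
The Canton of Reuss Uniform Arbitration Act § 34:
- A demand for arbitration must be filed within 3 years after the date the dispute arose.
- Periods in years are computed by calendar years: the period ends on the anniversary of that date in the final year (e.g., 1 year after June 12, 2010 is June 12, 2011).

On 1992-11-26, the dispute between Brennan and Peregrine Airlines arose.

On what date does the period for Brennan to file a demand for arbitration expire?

3 years after 1992-11-26 is November 26, 1995.

November 26, 1995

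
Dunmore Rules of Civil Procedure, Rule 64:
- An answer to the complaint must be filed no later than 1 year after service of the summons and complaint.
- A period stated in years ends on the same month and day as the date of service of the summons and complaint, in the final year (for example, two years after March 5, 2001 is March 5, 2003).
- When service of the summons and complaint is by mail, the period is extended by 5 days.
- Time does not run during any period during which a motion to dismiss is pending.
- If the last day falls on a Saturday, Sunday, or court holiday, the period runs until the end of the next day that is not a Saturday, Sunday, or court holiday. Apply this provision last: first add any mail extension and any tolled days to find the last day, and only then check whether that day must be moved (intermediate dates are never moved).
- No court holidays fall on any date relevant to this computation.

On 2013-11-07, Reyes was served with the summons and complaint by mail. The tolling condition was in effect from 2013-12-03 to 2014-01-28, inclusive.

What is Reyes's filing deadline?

January 8, 2015

1 year after 2013-11-07 is November 7, 2014.
Service was by mail, adding 5 days: November 7, 2014 + 5 days = November 12, 2014.
From December 3, 2013 through January 28, 2014 inclusive is 57 days; tolling adds 57 days: November 12, 2014 + 57 days = January 8, 2015.
January 8, 2015 is a Thursday and not a court holiday, so no extension applies.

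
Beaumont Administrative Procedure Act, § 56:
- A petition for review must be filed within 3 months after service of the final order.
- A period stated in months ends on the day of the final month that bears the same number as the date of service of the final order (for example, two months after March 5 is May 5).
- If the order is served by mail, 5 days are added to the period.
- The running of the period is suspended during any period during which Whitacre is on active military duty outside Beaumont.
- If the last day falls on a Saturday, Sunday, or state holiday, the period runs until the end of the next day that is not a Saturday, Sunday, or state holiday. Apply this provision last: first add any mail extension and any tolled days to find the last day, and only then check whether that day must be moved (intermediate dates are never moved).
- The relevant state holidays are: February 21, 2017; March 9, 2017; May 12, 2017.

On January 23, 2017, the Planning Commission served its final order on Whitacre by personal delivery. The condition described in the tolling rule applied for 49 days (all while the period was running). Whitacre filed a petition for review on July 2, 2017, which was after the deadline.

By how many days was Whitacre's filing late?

3 months after January 23, 2017 is April 23, 2017.
Service was not by mail, so no mail extension applies.
Tolling adds 49 days: April 23, 2017 + 49 days = June 11, 2017.
June 11, 2017 is Sunday. The next qualifying day is June 12, 2017.
The deadline is June 12, 2017; from June 12, 2017 to July 2, 2017 is 20 days.

20 days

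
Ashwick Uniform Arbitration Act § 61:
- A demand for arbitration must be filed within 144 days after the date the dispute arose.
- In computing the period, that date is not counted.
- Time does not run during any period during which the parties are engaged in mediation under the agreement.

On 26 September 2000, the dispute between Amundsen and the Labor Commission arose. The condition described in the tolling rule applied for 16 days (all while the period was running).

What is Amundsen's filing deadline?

144 days after 26 September 2000 is February 17, 2001.
Tolling adds 16 days: February 17, 2001 + 16 days = March 5, 2001.

March 5, 2001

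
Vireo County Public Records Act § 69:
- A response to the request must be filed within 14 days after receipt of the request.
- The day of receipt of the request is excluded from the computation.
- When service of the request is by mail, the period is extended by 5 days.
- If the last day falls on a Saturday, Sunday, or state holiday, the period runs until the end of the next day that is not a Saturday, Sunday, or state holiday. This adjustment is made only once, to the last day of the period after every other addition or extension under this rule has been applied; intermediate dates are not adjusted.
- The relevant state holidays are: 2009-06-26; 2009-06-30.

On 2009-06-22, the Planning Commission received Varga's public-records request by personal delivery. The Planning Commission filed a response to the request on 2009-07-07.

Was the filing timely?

No

14 days after 2009-06-22 is July 6, 2009.
Service was not by mail, so no mail extension applies.
July 6, 2009 is a Monday and not a state holiday, so no extension applies.
The deadline is July 6, 2009; the filing on July 7, 2009 is after that date.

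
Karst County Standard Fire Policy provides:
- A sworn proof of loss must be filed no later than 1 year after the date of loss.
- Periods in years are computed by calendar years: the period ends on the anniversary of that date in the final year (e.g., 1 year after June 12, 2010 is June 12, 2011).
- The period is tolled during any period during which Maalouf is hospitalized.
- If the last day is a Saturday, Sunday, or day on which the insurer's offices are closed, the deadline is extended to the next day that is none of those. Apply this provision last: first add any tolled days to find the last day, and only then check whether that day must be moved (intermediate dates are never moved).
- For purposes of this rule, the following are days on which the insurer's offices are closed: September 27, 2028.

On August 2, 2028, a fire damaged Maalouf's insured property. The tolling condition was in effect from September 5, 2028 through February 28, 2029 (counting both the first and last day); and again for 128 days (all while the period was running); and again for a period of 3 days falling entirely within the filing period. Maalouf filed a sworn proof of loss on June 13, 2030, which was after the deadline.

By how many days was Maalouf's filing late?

1 year after August 2, 2028 is August 2, 2029.
From September 5, 2028 through February 28, 2029 inclusive is 177 days; tolling adds 177 days: August 2, 2029 + 177 days = January 26, 2030.
Tolling adds 128 days: January 26, 2030 + 128 days = June 3, 2030.
Tolling adds 3 days: June 3, 2030 + 3 days = June 6, 2030.
June 6, 2030 is a Thursday and not a day on which the insurer's offices are closed, so no extension applies.
The deadline is June 6, 2030; from June 6, 2030 to June 13, 2030 is 7 days.

7 days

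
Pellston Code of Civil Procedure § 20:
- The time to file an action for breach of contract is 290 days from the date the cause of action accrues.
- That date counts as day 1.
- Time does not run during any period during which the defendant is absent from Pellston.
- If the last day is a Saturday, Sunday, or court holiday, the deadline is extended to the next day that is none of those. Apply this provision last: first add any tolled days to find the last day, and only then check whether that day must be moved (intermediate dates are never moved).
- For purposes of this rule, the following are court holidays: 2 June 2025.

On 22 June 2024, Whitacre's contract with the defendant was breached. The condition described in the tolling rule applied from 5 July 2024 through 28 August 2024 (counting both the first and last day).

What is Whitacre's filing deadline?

June 3, 2025

Counting 22 June 2024 as day 1, day 290 is April 7, 2025.
From July 5, 2024 through August 28, 2024 inclusive is 55 days; tolling adds 55 days: April 7, 2025 + 55 days = June 1, 2025.
June 1, 2025 is Sunday; June 2, 2025 is a listed holiday. The next qualifying day is June 3, 2025.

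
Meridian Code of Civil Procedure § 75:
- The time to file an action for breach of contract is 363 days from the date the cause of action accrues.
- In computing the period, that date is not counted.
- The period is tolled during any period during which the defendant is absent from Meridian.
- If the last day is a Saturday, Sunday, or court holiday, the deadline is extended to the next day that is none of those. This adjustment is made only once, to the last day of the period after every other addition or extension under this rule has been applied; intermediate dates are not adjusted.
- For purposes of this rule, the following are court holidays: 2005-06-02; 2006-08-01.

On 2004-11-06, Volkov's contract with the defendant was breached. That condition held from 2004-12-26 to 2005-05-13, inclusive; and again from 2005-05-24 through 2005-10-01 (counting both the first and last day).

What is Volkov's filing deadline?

363 days after 2004-11-06 is November 4, 2005.
From December 26, 2004 through May 13, 2005 inclusive is 139 days; tolling adds 139 days: November 4, 2005 + 139 days = March 23, 2006.
From May 24, 2005 through October 1, 2005 inclusive is 131 days; tolling adds 131 days: March 23, 2006 + 131 days = August 1, 2006.
August 1, 2006 is a listed holiday. The next qualifying day is August 2, 2006.

August 2, 2006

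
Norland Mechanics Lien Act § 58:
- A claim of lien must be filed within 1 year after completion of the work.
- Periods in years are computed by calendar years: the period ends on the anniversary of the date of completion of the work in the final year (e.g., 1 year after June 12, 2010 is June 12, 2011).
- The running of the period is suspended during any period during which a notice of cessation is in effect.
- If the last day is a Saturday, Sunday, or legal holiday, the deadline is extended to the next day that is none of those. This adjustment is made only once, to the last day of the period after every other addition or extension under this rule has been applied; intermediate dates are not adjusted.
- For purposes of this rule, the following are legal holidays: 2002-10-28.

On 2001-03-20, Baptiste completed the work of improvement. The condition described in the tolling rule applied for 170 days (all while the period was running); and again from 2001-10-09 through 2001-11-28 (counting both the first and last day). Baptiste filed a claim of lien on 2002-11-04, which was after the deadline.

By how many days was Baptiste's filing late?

6 days

1 year after 2001-03-20 is March 20, 2002.
Tolling adds 170 days: March 20, 2002 + 170 days = September 6, 2002.
From October 9, 2001 through November 28, 2001 inclusive is 51 days; tolling adds 51 days: September 6, 2002 + 51 days = October 27, 2002.
October 27, 2002 is Sunday; October 28, 2002 is a listed holiday. The next qualifying day is October 29, 2002.
The deadline is October 29, 2002; from October 29, 2002 to November 4, 2002 is 6 days.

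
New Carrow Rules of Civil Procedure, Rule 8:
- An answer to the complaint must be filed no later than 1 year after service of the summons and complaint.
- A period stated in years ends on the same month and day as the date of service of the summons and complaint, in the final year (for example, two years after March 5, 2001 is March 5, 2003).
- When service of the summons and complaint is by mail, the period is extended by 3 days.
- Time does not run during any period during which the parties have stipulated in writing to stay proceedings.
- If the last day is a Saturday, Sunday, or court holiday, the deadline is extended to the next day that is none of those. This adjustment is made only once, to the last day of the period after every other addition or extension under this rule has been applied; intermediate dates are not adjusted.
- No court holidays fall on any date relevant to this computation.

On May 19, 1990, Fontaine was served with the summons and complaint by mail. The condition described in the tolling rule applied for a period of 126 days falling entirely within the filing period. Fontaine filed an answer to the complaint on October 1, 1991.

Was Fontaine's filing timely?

No

1 year after May 19, 1990 is May 19, 1991.
Service was by mail, adding 3 days: May 19, 1991 + 3 days = May 22, 1991.
Tolling adds 126 days: May 22, 1991 + 126 days = September 25, 1991.
September 25, 1991 is a Wednesday and not a court holiday, so no extension applies.
The deadline is September 25, 1991; the filing on October 1, 1991 is after that date.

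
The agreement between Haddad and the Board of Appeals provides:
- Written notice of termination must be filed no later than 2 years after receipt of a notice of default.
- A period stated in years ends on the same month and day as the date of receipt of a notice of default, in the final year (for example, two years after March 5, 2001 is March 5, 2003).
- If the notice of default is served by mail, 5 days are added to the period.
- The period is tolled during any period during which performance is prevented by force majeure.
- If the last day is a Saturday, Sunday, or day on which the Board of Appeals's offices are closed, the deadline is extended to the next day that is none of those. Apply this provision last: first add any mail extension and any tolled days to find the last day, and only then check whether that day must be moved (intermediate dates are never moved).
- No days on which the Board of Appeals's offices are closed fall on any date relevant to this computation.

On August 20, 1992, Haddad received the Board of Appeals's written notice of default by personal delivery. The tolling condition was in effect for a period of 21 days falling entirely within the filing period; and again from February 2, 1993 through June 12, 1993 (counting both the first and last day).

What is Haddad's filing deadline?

2 years after August 20, 1992 is August 20, 1994.
Service was not by mail, so no mail extension applies.
Tolling adds 21 days: August 20, 1994 + 21 days = September 10, 1994.
From February 2, 1993 through June 12, 1993 inclusive is 131 days; tolling adds 131 days: September 10, 1994 + 131 days = January 19, 1995.
January 19, 1995 is a Thursday and not a day on which the Board of Appeals's offices are closed, so no extension applies.

January 19, 1995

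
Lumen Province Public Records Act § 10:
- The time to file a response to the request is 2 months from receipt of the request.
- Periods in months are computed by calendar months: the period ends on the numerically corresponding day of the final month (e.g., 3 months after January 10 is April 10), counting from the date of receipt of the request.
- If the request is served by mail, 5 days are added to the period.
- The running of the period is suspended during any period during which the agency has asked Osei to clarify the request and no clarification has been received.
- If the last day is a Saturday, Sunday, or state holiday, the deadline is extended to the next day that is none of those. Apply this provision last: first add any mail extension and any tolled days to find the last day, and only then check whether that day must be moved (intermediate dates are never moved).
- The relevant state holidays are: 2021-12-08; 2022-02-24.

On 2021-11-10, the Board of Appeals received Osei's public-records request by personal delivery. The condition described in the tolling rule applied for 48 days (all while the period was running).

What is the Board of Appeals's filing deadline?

2 months after 2021-11-10 is January 10, 2022.
Service was not by mail, so no mail extension applies.
Tolling adds 48 days: January 10, 2022 + 48 days = February 27, 2022.
February 27, 2022 is Sunday. The next qualifying day is February 28, 2022.

February 28, 2022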